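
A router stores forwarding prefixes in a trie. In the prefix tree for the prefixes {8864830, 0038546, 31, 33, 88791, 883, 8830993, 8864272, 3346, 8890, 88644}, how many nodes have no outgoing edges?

A leaf is a node with no children — equivalently, the end of a word that is not a proper prefix of any other stored word.
Those words: "0038546", "31", "3346", "8830993", "8864272", "88644", "8864830", "88791", "8890"
Leaf count: 9

9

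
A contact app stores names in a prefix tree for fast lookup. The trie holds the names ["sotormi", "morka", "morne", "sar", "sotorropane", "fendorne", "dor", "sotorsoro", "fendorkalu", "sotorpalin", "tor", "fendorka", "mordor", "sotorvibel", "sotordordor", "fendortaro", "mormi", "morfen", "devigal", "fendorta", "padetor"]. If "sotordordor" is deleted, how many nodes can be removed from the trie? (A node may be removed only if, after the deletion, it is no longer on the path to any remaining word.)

6

After clearing the end-marker at "sotordordor", prune upward until reaching a node still needed by another word.
The suffix "dordor" (6 nodes) is used only by "sotordordor"; the node for "sotor" still has the child "m", so pruning stops there.
Nodes removed: 6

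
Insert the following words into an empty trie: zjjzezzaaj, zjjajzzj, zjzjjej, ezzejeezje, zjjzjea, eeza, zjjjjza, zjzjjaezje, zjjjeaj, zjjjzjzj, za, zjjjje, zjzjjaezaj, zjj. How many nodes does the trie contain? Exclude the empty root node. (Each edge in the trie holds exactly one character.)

56

Insert word by word; a character creates a node only if that edge doesn't already exist:
  "zjjzezzaaj" → 10 new (z, j, j, z, e, z, z, a, a, j)
  "zjjajzzj" → prefix "zjj" already present; 5 new (a, j, z, z, j)
  "zjzjjej" → prefix "zj" already present; 5 new (z, j, j, e, j)
  "ezzejeezje" → 10 new (e, z, z, e, j, e, e, z, j, e)
  "zjjzjea" → prefix "zjjz" already present; 3 new (j, e, a)
  "eeza" → prefix "e" already present; 3 new (e, z, a)
  "zjjjjza" → prefix "zjj" already present; 4 new (j, j, z, a)
  "zjzjjaezje" → prefix "zjzjj" already present; 5 new (a, e, z, j, e)
  "zjjjeaj" → prefix "zjjj" already present; 3 new (e, a, j)
  "zjjjzjzj" → prefix "zjjj" already present; 4 new (z, j, z, j)
  "za" → prefix "z" already present; 1 new (a)
  "zjjjje" → prefix "zjjjj" already present; 1 new (e)
  "zjzjjaezaj" → prefix "zjzjjaez" already present; 2 new (a, j)
  "zjj" → prefix "zjj" already present; 0 new (none)
Total nodes = 10 + 5 + 5 + 10 + 3 + 3 + 4 + 5 + 3 + 4 + 1 + 1 + 2 + 0 = 56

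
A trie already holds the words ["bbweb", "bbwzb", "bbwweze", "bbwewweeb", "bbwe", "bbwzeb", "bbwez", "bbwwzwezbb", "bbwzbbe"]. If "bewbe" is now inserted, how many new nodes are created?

Walking "bewbe" from the root, the first 1 characters ("b") follow existing edges; "e" is the first miss.
New nodes needed: |"bewbe"| − 1 = 5 − 1 = 4.

4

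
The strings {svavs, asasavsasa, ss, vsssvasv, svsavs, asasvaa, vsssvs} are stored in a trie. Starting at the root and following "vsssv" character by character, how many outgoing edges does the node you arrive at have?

2

Walk "vsssv" from the root, arriving at one node.
Distinct next characters after "vsssv": a, s.
That node has 2 child edges.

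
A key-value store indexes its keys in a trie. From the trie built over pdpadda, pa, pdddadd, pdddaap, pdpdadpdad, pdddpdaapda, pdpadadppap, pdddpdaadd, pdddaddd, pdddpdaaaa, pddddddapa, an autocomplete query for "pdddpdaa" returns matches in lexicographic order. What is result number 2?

DFS of the "pdddpdaa" subtree visits, in order: "pdddpdaaaa", "pdddpdaadd", "pdddpdaapda"
The 2nd is pdddpdaadd.

pdddpdaadd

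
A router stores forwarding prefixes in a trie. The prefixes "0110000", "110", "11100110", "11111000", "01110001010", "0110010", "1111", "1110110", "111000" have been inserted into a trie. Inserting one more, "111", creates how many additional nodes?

0

Every character of "111" already lies on an existing path (it is a prefix of some stored word).
No new nodes are needed: 0.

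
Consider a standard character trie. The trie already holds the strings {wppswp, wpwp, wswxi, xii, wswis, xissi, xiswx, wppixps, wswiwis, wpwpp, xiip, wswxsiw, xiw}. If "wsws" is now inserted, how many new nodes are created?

"wsw" is already a path in the trie; the remaining "s" must be added.
Each of the 1 remaining characters creates one node.

1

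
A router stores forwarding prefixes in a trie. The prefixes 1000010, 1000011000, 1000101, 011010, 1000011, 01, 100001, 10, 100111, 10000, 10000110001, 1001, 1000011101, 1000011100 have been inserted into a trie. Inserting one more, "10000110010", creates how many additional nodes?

2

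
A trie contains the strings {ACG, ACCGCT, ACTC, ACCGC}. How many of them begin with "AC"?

4

Filter for entries beginning with "AC":
Matches: "ACCGC", "ACCGCT", "ACG", "ACTC"
Count: 4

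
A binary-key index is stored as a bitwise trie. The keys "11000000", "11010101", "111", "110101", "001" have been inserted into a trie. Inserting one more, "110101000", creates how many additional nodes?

2

"1101010" is already a path in the trie; the remaining "00" must be added.
New nodes needed: |"110101000"| − 7 = 9 − 7 = 2.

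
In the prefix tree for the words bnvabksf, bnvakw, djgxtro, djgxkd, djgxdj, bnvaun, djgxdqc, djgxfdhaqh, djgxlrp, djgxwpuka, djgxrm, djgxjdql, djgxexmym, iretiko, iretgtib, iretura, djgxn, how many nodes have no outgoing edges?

A leaf is a node with no children — equivalently, the end of a word that is not a proper prefix of any other stored word.
Those words: "bnvabksf", "bnvakw", "bnvaun", "djgxdj", "djgxdqc", "djgxexmym", "djgxfdhaqh", "djgxjdql", "djgxkd", "djgxlrp", "djgxn", "djgxrm", "djgxtro", "djgxwpuka", "iretgtib", "iretiko", "iretura"
Leaf count: 17

17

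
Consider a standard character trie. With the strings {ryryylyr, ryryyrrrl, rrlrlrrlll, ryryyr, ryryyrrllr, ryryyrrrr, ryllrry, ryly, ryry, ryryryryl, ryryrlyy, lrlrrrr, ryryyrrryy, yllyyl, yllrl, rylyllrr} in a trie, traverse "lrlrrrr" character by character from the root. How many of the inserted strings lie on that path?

1

Walk "lrlrrrr" from the root; an end-of-word marker is hit whenever a stored word is a prefix of "lrlrrrr".
Prefixes of the query that are stored words: "lrlrrrr"
Count: 1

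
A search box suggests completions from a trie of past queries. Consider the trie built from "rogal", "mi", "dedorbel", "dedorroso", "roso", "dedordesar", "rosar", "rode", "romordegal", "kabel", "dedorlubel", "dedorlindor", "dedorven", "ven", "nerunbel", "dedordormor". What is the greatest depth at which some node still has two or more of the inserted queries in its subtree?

6

Look for the deepest trie node that still has at least two words in its subtree.
e.g. "dedordesar" and "dedordormor" share the prefix "dedord" of length 6; no pair shares a longer one.
Longest shared-prefix length: 6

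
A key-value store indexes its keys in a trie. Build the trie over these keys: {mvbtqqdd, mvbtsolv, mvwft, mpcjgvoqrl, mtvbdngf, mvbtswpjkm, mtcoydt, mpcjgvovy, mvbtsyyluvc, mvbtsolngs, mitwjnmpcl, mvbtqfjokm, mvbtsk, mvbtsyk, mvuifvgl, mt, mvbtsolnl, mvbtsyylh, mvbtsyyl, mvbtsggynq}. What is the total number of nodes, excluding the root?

81

Insert word by word; a character creates a node only if that edge doesn't already exist:
  "mvbtqqdd" → 8 new (m, v, b, t, q, q, d, d)
  "mvbtsolv" → prefix "mvbt" already present; 4 new (s, o, l, v)
  "mvwft" → prefix "mv" already present; 3 new (w, f, t)
  "mpcjgvoqrl" → prefix "m" already present; 9 new (p, c, j, g, v, o, q, r, l)
  "mtvbdngf" → prefix "m" already present; 7 new (t, v, b, d, n, g, f)
  "mvbtswpjkm" → prefix "mvbts" already present; 5 new (w, p, j, k, m)
  "mtcoydt" → prefix "mt" already present; 5 new (c, o, y, d, t)
  "mpcjgvovy" → prefix "mpcjgvo" already present; 2 new (v, y)
  "mvbtsyyluvc" → prefix "mvbts" already present; 6 new (y, y, l, u, v, c)
  "mvbtsolngs" → prefix "mvbtsol" already present; 3 new (n, g, s)
  "mitwjnmpcl" → prefix "m" already present; 9 new (i, t, w, j, n, m, p, c, l)
  "mvbtqfjokm" → prefix "mvbtq" already present; 5 new (f, j, o, k, m)
  "mvbtsk" → prefix "mvbts" already present; 1 new (k)
  "mvbtsyk" → prefix "mvbtsy" already present; 1 new (k)
  "mvuifvgl" → prefix "mv" already present; 6 new (u, i, f, v, g, l)
  "mt" → prefix "mt" already present; 0 new (none)
  "mvbtsolnl" → prefix "mvbtsoln" already present; 1 new (l)
  "mvbtsyylh" → prefix "mvbtsyyl" already present; 1 new (h)
  "mvbtsyyl" → prefix "mvbtsyyl" already present; 0 new (none)
  "mvbtsggynq" → prefix "mvbts" already present; 5 new (g, g, y, n, q)
Total nodes = 8 + 4 + 3 + 9 + 7 + 5 + 5 + 2 + 6 + 3 + 9 + 5 + 1 + 1 + 6 + 0 + 1 + 1 + 0 + 5 = 81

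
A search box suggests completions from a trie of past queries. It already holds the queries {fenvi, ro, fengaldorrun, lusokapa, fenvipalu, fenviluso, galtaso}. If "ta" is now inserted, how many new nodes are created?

2

"ta" shares no prefix with any stored word, so all 2 characters open new nodes.
2 − 0 = 2 new nodes.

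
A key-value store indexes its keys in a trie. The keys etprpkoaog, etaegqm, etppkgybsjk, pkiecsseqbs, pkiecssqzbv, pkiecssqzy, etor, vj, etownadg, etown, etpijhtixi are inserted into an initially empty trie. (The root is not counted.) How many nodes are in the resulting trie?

55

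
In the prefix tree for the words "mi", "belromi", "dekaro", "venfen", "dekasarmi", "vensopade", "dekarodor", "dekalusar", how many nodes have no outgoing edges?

7

Leaves are exactly the stored words that no other stored word extends.
Those words: "belromi", "dekalusar", "dekarodor", "dekasarmi", "mi", "venfen", "vensopade"
Leaf count: 7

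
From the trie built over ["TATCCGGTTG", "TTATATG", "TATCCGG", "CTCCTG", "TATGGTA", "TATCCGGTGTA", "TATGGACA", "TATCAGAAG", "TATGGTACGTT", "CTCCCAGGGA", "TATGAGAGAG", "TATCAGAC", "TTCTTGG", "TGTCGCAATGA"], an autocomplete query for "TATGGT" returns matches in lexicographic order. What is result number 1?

TATGGTA

Filter for "TATGGT…" and sort: "TATGGTA", "TATGGTACGTT"
Position 1: TATGGTA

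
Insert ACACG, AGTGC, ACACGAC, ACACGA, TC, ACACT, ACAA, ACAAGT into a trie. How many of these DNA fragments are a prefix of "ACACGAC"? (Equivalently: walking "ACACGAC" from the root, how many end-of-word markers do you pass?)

Check each prefix of "ACACGAC" against the stored set — each match is an end-marker on the path.
Prefixes of the query that are stored words: "ACACG", "ACACGA", "ACACGAC"
Count: 3

3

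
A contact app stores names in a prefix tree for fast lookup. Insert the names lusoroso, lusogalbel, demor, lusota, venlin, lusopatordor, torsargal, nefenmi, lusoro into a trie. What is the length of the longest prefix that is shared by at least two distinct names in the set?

Look for the deepest trie node that still has at least two words in its subtree.
e.g. "lusoro" and "lusoroso" share the prefix "lusoro" of length 6; no pair shares a longer one.
Longest shared-prefix length: 6

6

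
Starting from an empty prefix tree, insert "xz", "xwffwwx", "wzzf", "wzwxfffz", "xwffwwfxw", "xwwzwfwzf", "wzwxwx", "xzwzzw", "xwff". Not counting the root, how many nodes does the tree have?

34

Count nodes per top-level branch (shared prefixes stored once):
  'w'-branch (wzwxfffz, wzwxwx, wzzf): 12 nodes
  'x'-branch (xwff, xwffwwfxw, xwffwwx, xwwzwfwzf, xz, xzwzzw): 22 nodes
Sum: 34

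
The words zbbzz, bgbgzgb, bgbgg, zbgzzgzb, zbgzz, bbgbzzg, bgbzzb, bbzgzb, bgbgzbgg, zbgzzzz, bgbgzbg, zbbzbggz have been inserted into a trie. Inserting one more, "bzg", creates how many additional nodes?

2

"b" is already a path in the trie; the remaining "zg" must be added.
Each of the 2 remaining characters creates one node.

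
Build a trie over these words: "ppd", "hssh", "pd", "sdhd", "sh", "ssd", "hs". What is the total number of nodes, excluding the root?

Trace insertions, counting only characters that open a new branch:
  "ppd" → 3 new (p, p, d)
  "hssh" → 4 new (h, s, s, h)
  "pd" → prefix "p" already present; 1 new (d)
  "sdhd" → 4 new (s, d, h, d)
  "sh" → prefix "s" already present; 1 new (h)
  "ssd" → prefix "s" already present; 2 new (s, d)
  "hs" → prefix "hs" already present; 0 new (none)
Total nodes = 3 + 4 + 1 + 4 + 1 + 2 + 0 = 15

15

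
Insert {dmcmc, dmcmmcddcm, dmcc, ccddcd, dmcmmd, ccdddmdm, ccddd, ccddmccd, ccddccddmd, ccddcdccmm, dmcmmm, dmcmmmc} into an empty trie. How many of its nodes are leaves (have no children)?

9

A leaf is a node with no children — equivalently, the end of a word that is not a proper prefix of any other stored word.
Those words: "ccddccddmd", "ccddcdccmm", "ccdddmdm", "ccddmccd", "dmcc", "dmcmc", "dmcmmcddcm", "dmcmmd", "dmcmmmc"
Leaf count: 9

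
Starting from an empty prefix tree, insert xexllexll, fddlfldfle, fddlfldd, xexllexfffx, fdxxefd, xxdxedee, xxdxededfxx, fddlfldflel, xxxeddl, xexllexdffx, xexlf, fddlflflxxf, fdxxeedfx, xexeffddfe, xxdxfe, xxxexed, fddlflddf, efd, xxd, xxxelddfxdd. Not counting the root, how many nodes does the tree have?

83

For each word, the new-node count is its length minus the longest prefix already in the trie:
  "xexllexll" → 9 new (x, e, x, l, l, e, x, l, l)
  "fddlfldfle" → 10 new (f, d, d, l, f, l, d, f, l, e)
  "fddlfldd" → prefix "fddlfld" already present; 1 new (d)
  "xexllexfffx" → prefix "xexllex" already present; 4 new (f, f, f, x)
  "fdxxefd" → prefix "fd" already present; 5 new (x, x, e, f, d)
  "xxdxedee" → prefix "x" already present; 7 new (x, d, x, e, d, e, e)
  "xxdxededfxx" → prefix "xxdxede" already present; 4 new (d, f, x, x)
  "fddlfldflel" → prefix "fddlfldfle" already present; 1 new (l)
  "xxxeddl" → prefix "xx" already present; 5 new (x, e, d, d, l)
  "xexllexdffx" → prefix "xexllex" already present; 4 new (d, f, f, x)
  "xexlf" → prefix "xexl" already present; 1 new (f)
  "fddlflflxxf" → prefix "fddlfl" already present; 5 new (f, l, x, x, f)
  "fdxxeedfx" → prefix "fdxxe" already present; 4 new (e, d, f, x)
  "xexeffddfe" → prefix "xex" already present; 7 new (e, f, f, d, d, f, e)
  "xxdxfe" → prefix "xxdx" already present; 2 new (f, e)
  "xxxexed" → prefix "xxxe" already present; 3 new (x, e, d)
  "fddlflddf" → prefix "fddlfldd" already present; 1 new (f)
  "efd" → 3 new (e, f, d)
  "xxd" → prefix "xxd" already present; 0 new (none)
  "xxxelddfxdd" → prefix "xxxe" already present; 7 new (l, d, d, f, x, d, d)
Total nodes = 9 + 10 + 1 + 4 + 5 + 7 + 4 + 1 + 5 + 4 + 1 + 5 + 4 + 7 + 2 + 3 + 1 + 3 + 0 + 7 = 83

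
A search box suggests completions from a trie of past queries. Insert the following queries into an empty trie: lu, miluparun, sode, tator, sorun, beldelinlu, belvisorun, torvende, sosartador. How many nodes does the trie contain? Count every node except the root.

Count nodes per top-level branch (shared prefixes stored once):
  'b'-branch (beldelinlu, belvisorun): 17 nodes
  'l'-branch (lu): 2 nodes
  'm'-branch (miluparun): 9 nodes
  's'-branch (sode, sorun, sosartador): 15 nodes
  't'-branch (tator, torvende): 12 nodes
Sum: 55

55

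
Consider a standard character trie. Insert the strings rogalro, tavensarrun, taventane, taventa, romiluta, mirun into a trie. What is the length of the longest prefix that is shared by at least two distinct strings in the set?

Equivalently: take the maximum, over all pairs, of their longest common prefix length.
"taventa" and "taventane" agree on "taventa" (7 characters) before diverging; nothing deeper is shared.
Longest shared-prefix length: 7

7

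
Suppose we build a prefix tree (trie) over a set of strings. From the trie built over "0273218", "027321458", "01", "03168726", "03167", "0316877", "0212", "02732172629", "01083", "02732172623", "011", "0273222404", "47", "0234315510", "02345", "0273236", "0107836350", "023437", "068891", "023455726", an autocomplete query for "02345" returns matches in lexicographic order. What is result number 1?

Filter for "02345…" and sort: "02345", "023455726"
The 1st is 02345.

02345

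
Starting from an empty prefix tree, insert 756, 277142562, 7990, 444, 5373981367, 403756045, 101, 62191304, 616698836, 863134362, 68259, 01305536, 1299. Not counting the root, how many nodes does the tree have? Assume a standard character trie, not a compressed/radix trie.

79

Trace insertions, counting only characters that open a new branch:
  "756" → 3 new (7, 5, 6)
  "277142562" → 9 new (2, 7, 7, 1, 4, 2, 5, 6, 2)
  "7990" → prefix "7" already present; 3 new (9, 9, 0)
  "444" → 3 new (4, 4, 4)
  "5373981367" → 10 new (5, 3, 7, 3, 9, 8, 1, 3, 6, 7)
  "403756045" → prefix "4" already present; 8 new (0, 3, 7, 5, 6, 0, 4, 5)
  "101" → 3 new (1, 0, 1)
  "62191304" → 8 new (6, 2, 1, 9, 1, 3, 0, 4)
  "616698836" → prefix "6" already present; 8 new (1, 6, 6, 9, 8, 8, 3, 6)
  "863134362" → 9 new (8, 6, 3, 1, 3, 4, 3, 6, 2)
  "68259" → prefix "6" already present; 4 new (8, 2, 5, 9)
  "01305536" → 8 new (0, 1, 3, 0, 5, 5, 3, 6)
  "1299" → prefix "1" already present; 3 new (2, 9, 9)
Total nodes = 3 + 9 + 3 + 3 + 10 + 8 + 3 + 8 + 8 + 9 + 4 + 8 + 3 = 79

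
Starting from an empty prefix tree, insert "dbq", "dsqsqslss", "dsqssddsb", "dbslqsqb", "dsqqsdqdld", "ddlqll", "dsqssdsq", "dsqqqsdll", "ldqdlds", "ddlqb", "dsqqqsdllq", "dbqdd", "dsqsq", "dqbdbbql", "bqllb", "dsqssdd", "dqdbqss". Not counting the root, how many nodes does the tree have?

69

Insert word by word; a character creates a node only if that edge doesn't already exist:
  "dbq" → 3 new (d, b, q)
  "dsqsqslss" → prefix "d" already present; 8 new (s, q, s, q, s, l, s, s)
  "dsqssddsb" → prefix "dsqs" already present; 5 new (s, d, d, s, b)
  "dbslqsqb" → prefix "db" already present; 6 new (s, l, q, s, q, b)
  "dsqqsdqdld" → prefix "dsq" already present; 7 new (q, s, d, q, d, l, d)
  "ddlqll" → prefix "d" already present; 5 new (d, l, q, l, l)
  "dsqssdsq" → prefix "dsqssd" already present; 2 new (s, q)
  "dsqqqsdll" → prefix "dsqq" already present; 5 new (q, s, d, l, l)
  "ldqdlds" → 7 new (l, d, q, d, l, d, s)
  "ddlqb" → prefix "ddlq" already present; 1 new (b)
  "dsqqqsdllq" → prefix "dsqqqsdll" already present; 1 new (q)
  "dbqdd" → prefix "dbq" already present; 2 new (d, d)
  "dsqsq" → prefix "dsqsq" already present; 0 new (none)
  "dqbdbbql" → prefix "d" already present; 7 new (q, b, d, b, b, q, l)
  "bqllb" → 5 new (b, q, l, l, b)
  "dsqssdd" → prefix "dsqssdd" already present; 0 new (none)
  "dqdbqss" → prefix "dq" already present; 5 new (d, b, q, s, s)
Total nodes = 3 + 8 + 5 + 6 + 7 + 5 + 2 + 5 + 7 + 1 + 1 + 2 + 0 + 7 + 5 + 0 + 5 = 69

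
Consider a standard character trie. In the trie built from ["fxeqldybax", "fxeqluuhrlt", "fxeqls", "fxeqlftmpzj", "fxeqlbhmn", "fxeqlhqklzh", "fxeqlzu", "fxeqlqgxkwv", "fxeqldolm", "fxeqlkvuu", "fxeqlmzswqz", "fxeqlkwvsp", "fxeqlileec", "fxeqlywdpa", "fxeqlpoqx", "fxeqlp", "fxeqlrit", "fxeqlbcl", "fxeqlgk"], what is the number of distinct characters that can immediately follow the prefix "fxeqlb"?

Follow the path "fxeqlb" to its node, then look at its outgoing edges.
Distinct next characters after "fxeqlb": c, h.
That node has 2 child edges.

2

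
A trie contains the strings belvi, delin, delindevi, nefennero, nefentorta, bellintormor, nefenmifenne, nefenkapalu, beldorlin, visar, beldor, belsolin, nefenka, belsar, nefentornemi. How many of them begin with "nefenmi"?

Traverse to the node for "nefenmi", then collect every word in that subtree.
Matches: "nefenmifenne"
Count: 1

1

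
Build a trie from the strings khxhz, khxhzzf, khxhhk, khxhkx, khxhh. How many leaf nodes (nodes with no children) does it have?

3

A leaf is a node with no children — equivalently, the end of a word that is not a proper prefix of any other stored word.
Those words: "khxhhk", "khxhkx", "khxhzzf"
Leaf count: 3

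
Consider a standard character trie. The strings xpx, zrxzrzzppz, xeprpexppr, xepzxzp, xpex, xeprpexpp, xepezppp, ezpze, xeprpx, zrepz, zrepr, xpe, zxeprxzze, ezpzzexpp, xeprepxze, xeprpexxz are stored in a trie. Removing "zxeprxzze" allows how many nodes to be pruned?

8

A node on "zxeprxzze"'s path can go only if nothing else ends at it or branches off below it.
The suffix "xeprxzze" (8 nodes) is used only by "zxeprxzze"; the node for "z" still has the child "r", so pruning stops there.
Nodes removed: 8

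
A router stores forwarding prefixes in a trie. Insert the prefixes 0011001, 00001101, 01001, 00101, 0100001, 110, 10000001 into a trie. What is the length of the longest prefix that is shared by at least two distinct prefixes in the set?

The deepest shared node is where two words last agree before diverging.
"0100001" and "01001" agree on "0100" (4 characters) before diverging; nothing deeper is shared.
Longest shared-prefix length: 4

4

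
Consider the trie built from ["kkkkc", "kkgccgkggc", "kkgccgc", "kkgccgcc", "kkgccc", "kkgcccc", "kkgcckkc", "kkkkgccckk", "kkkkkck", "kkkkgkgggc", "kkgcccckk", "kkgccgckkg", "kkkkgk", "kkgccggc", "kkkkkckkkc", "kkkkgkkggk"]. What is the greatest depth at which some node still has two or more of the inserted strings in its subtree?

7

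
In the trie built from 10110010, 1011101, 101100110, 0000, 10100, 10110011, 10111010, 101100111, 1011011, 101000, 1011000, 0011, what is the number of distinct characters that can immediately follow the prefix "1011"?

2

Walk "1011" from the root, arriving at one node.
Distinct next characters after "1011": 0, 1.
That node has 2 child edges.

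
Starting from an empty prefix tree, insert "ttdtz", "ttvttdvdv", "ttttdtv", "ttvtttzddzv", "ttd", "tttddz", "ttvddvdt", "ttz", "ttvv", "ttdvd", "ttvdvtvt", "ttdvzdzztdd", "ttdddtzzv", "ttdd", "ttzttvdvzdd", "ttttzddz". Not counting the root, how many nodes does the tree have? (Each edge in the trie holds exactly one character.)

Insert word by word; a character creates a node only if that edge doesn't already exist:
  "ttdtz" → 5 new (t, t, d, t, z)
  "ttvttdvdv" → prefix "tt" already present; 7 new (v, t, t, d, v, d, v)
  "ttttdtv" → prefix "tt" already present; 5 new (t, t, d, t, v)
  "ttvtttzddzv" → prefix "ttvtt" already present; 6 new (t, z, d, d, z, v)
  "ttd" → prefix "ttd" already present; 0 new (none)
  "tttddz" → prefix "ttt" already present; 3 new (d, d, z)
  "ttvddvdt" → prefix "ttv" already present; 5 new (d, d, v, d, t)
  "ttz" → prefix "tt" already present; 1 new (z)
  "ttvv" → prefix "ttv" already present; 1 new (v)
  "ttdvd" → prefix "ttd" already present; 2 new (v, d)
  "ttvdvtvt" → prefix "ttvd" already present; 4 new (v, t, v, t)
  "ttdvzdzztdd" → prefix "ttdv" already present; 7 new (z, d, z, z, t, d, d)
  "ttdddtzzv" → prefix "ttd" already present; 6 new (d, d, t, z, z, v)
  "ttdd" → prefix "ttdd" already present; 0 new (none)
  "ttzttvdvzdd" → prefix "ttz" already present; 8 new (t, t, v, d, v, z, d, d)
  "ttttzddz" → prefix "tttt" already present; 4 new (z, d, d, z)
Total nodes = 5 + 7 + 5 + 6 + 0 + 3 + 5 + 1 + 1 + 2 + 4 + 7 + 6 + 0 + 8 + 4 = 64

64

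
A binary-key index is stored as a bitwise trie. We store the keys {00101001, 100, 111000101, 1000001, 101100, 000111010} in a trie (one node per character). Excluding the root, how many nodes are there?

34

For each word, the new-node count is its length minus the longest prefix already in the trie:
  "00101001" → 8 new (0, 0, 1, 0, 1, 0, 0, 1)
  "100" → 3 new (1, 0, 0)
  "111000101" → prefix "1" already present; 8 new (1, 1, 0, 0, 0, 1, 0, 1)
  "1000001" → prefix "100" already present; 4 new (0, 0, 0, 1)
  "101100" → prefix "10" already present; 4 new (1, 1, 0, 0)
  "000111010" → prefix "00" already present; 7 new (0, 1, 1, 1, 0, 1, 0)
Total nodes = 8 + 3 + 8 + 4 + 4 + 7 = 34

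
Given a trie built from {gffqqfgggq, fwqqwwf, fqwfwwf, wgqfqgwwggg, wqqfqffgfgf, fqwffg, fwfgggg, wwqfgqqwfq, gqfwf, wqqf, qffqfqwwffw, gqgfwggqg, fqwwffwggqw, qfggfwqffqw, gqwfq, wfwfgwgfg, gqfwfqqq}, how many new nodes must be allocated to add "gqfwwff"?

3

The longest prefix of "gqfwwff" already in the trie is "gqfw" (length 4).
New nodes needed: |"gqfwwff"| − 4 = 7 − 4 = 3.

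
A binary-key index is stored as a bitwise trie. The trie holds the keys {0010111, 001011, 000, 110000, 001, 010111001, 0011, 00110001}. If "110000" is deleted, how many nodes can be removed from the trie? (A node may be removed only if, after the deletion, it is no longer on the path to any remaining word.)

6

A node on "110000"'s path can go only if nothing else ends at it or branches off below it.
No other word shares any prefix with "110000", so all 6 of its nodes go.
Nodes removed: 6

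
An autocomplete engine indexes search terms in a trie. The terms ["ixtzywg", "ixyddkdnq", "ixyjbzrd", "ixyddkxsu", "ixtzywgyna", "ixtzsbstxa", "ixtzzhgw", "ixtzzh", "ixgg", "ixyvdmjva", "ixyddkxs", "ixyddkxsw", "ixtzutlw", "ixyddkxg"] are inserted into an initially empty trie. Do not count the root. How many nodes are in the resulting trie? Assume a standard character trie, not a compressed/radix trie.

For each word, the new-node count is its length minus the longest prefix already in the trie:
  "ixtzywg" → 7 new (i, x, t, z, y, w, g)
  "ixyddkdnq" → prefix "ix" already present; 7 new (y, d, d, k, d, n, q)
  "ixyjbzrd" → prefix "ixy" already present; 5 new (j, b, z, r, d)
  "ixyddkxsu" → prefix "ixyddk" already present; 3 new (x, s, u)
  "ixtzywgyna" → prefix "ixtzywg" already present; 3 new (y, n, a)
  "ixtzsbstxa" → prefix "ixtz" already present; 6 new (s, b, s, t, x, a)
  "ixtzzhgw" → prefix "ixtz" already present; 4 new (z, h, g, w)
  "ixtzzh" → prefix "ixtzzh" already present; 0 new (none)
  "ixgg" → prefix "ix" already present; 2 new (g, g)
  "ixyvdmjva" → prefix "ixy" already present; 6 new (v, d, m, j, v, a)
  "ixyddkxs" → prefix "ixyddkxs" already present; 0 new (none)
  "ixyddkxsw" → prefix "ixyddkxs" already present; 1 new (w)
  "ixtzutlw" → prefix "ixtz" already present; 4 new (u, t, l, w)
  "ixyddkxg" → prefix "ixyddkx" already present; 1 new (g)
Total nodes = 7 + 7 + 5 + 3 + 3 + 6 + 4 + 0 + 2 + 6 + 0 + 1 + 4 + 1 = 49

49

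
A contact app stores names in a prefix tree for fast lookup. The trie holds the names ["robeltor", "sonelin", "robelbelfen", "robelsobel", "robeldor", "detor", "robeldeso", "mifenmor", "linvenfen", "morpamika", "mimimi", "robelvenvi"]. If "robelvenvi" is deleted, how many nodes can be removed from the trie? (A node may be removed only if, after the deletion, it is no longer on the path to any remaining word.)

5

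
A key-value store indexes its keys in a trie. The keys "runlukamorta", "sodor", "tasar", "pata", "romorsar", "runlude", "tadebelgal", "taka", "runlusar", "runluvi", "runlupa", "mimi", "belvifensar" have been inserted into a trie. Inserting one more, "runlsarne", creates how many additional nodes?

5

The longest prefix of "runlsarne" already in the trie is "runl" (length 4).
So 9 − 4 = 5 new nodes.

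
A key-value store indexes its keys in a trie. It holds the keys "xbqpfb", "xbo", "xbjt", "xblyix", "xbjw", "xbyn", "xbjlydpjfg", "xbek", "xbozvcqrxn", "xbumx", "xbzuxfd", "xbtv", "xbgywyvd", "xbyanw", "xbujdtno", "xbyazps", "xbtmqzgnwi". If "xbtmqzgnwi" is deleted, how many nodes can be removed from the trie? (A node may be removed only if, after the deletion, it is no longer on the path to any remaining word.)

A node on "xbtmqzgnwi"'s path can go only if nothing else ends at it or branches off below it.
The suffix "mqzgnwi" (7 nodes) is used only by "xbtmqzgnwi"; the node for "xbt" still has the child "v", so pruning stops there.
Nodes removed: 7

7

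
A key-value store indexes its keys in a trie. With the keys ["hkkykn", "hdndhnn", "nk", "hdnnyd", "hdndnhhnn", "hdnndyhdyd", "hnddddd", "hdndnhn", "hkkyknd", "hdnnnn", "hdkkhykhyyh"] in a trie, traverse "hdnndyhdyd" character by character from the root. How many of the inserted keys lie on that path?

Walk "hdnndyhdyd" from the root; an end-of-word marker is hit whenever a stored word is a prefix of "hdnndyhdyd".
Prefixes of the query that are stored words: "hdnndyhdyd"
Count: 1

1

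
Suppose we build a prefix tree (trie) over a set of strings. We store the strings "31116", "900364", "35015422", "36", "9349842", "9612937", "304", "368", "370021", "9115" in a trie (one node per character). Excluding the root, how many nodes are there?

42

For each word, the new-node count is its length minus the longest prefix already in the trie:
  "31116" → 5 new (3, 1, 1, 1, 6)
  "900364" → 6 new (9, 0, 0, 3, 6, 4)
  "35015422" → prefix "3" already present; 7 new (5, 0, 1, 5, 4, 2, 2)
  "36" → prefix "3" already present; 1 new (6)
  "9349842" → prefix "9" already present; 6 new (3, 4, 9, 8, 4, 2)
  "9612937" → prefix "9" already present; 6 new (6, 1, 2, 9, 3, 7)
  "304" → prefix "3" already present; 2 new (0, 4)
  "368" → prefix "36" already present; 1 new (8)
  "370021" → prefix "3" already present; 5 new (7, 0, 0, 2, 1)
  "9115" → prefix "9" already present; 3 new (1, 1, 5)
Total nodes = 5 + 6 + 7 + 1 + 6 + 6 + 2 + 1 + 5 + 3 = 42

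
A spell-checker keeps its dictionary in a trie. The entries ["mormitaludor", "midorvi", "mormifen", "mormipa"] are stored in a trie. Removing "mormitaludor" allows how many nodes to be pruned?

Walk "mormitaludor" from the leaf back toward the root, removing each node that no remaining word uses.
The suffix "taludor" (7 nodes) is used only by "mormitaludor"; the node for "mormi" still has the child "f", so pruning stops there.
Nodes removed: 7

7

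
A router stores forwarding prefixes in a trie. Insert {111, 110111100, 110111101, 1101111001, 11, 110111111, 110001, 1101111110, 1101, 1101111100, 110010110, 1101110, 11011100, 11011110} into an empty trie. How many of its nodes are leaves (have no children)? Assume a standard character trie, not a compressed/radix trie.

8

Leaves are exactly the stored words that no other stored word extends.
Those words: "110001", "110010110", "11011100", "1101111001", "110111101", "1101111100", "1101111110", "111"
Leaf count: 8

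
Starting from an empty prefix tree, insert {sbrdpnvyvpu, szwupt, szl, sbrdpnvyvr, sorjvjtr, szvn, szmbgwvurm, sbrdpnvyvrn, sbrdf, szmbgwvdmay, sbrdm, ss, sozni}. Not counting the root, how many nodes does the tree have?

46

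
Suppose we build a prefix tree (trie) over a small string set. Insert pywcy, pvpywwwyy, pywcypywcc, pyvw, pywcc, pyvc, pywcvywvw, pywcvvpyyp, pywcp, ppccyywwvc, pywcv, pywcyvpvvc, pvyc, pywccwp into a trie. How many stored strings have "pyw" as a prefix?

Filter for entries beginning with "pyw":
Matches: "pywcc", "pywccwp", "pywcp", "pywcv", "pywcvvpyyp", "pywcvywvw", "pywcy", "pywcypywcc", "pywcyvpvvc"
Count: 9

9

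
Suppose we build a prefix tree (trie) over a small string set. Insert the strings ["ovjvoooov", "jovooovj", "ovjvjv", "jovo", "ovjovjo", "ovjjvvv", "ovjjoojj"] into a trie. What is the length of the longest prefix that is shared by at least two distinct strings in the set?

4

Equivalently: take the maximum, over all pairs, of their longest common prefix length.
e.g. "jovo" and "jovooovj" share the prefix "jovo" of length 4; no pair shares a longer one.
Longest shared-prefix length: 4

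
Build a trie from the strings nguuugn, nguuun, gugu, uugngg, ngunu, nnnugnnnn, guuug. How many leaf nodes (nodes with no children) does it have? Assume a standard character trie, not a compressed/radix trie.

7

A leaf is a node with no children — equivalently, the end of a word that is not a proper prefix of any other stored word.
Those words: "gugu", "guuug", "ngunu", "nguuugn", "nguuun", "nnnugnnnn", "uugngg"
Leaf count: 7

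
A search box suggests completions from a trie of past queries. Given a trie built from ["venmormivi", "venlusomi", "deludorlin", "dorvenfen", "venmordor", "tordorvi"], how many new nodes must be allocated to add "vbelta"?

5

Walking "vbelta" from the root, the first 1 characters ("v") follow existing edges; "b" is the first miss.
Each of the 5 remaining characters creates one node.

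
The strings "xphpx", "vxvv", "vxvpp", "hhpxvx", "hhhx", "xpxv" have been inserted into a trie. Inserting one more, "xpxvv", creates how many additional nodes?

Walking "xpxvv" from the root, the first 4 characters ("xpxv") follow existing edges; "v" is the first miss.
Each of the 1 remaining characters creates one node.

1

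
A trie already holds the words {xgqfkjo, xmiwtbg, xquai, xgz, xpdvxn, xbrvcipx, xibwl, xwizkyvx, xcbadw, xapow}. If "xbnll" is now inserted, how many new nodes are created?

3

"xb" is already a path in the trie; the remaining "nll" must be added.
So 5 − 2 = 3 new nodes.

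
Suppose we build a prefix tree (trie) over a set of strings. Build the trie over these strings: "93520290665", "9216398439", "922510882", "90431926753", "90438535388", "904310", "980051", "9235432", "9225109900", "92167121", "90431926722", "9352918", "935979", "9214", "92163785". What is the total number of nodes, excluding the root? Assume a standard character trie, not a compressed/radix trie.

75

Trace insertions, counting only characters that open a new branch:
  "93520290665" → 11 new (9, 3, 5, 2, 0, 2, 9, 0, 6, 6, 5)
  "9216398439" → prefix "9" already present; 9 new (2, 1, 6, 3, 9, 8, 4, 3, 9)
  "922510882" → prefix "92" already present; 7 new (2, 5, 1, 0, 8, 8, 2)
  "90431926753" → prefix "9" already present; 10 new (0, 4, 3, 1, 9, 2, 6, 7, 5, 3)
  "90438535388" → prefix "9043" already present; 7 new (8, 5, 3, 5, 3, 8, 8)
  "904310" → prefix "90431" already present; 1 new (0)
  "980051" → prefix "9" already present; 5 new (8, 0, 0, 5, 1)
  "9235432" → prefix "92" already present; 5 new (3, 5, 4, 3, 2)
  "9225109900" → prefix "922510" already present; 4 new (9, 9, 0, 0)
  "92167121" → prefix "9216" already present; 4 new (7, 1, 2, 1)
  "90431926722" → prefix "904319267" already present; 2 new (2, 2)
  "9352918" → prefix "9352" already present; 3 new (9, 1, 8)
  "935979" → prefix "935" already present; 3 new (9, 7, 9)
  "9214" → prefix "921" already present; 1 new (4)
  "92163785" → prefix "92163" already present; 3 new (7, 8, 5)
Total nodes = 11 + 9 + 7 + 10 + 7 + 1 + 5 + 5 + 4 + 4 + 2 + 3 + 3 + 1 + 3 = 75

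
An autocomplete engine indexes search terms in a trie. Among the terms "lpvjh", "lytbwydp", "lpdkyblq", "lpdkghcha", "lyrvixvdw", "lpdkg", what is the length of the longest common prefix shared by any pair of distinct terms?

Equivalently: take the maximum, over all pairs, of their longest common prefix length.
e.g. "lpdkg" and "lpdkghcha" share the prefix "lpdkg" of length 5; no pair shares a longer one.
Longest shared-prefix length: 5

5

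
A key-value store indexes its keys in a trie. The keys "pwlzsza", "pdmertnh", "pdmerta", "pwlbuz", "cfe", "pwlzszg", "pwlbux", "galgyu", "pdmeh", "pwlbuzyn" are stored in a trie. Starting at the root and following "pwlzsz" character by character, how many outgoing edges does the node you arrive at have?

2

Walk "pwlzsz" from the root, arriving at one node.
Characters that immediately follow "pwlzsz" among the stored strings: {a, g}.
That node has 2 child edges.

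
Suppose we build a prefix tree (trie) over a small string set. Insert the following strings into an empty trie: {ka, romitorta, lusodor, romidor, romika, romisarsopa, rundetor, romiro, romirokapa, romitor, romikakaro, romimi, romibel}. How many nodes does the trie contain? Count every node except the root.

Trace insertions, counting only characters that open a new branch:
  "ka" → 2 new (k, a)
  "romitorta" → 9 new (r, o, m, i, t, o, r, t, a)
  "lusodor" → 7 new (l, u, s, o, d, o, r)
  "romidor" → prefix "romi" already present; 3 new (d, o, r)
  "romika" → prefix "romi" already present; 2 new (k, a)
  "romisarsopa" → prefix "romi" already present; 7 new (s, a, r, s, o, p, a)
  "rundetor" → prefix "r" already present; 7 new (u, n, d, e, t, o, r)
  "romiro" → prefix "romi" already present; 2 new (r, o)
  "romirokapa" → prefix "romiro" already present; 4 new (k, a, p, a)
  "romitor" → prefix "romitor" already present; 0 new (none)
  "romikakaro" → prefix "romika" already present; 4 new (k, a, r, o)
  "romimi" → prefix "romi" already present; 2 new (m, i)
  "romibel" → prefix "romi" already present; 3 new (b, e, l)
Total nodes = 2 + 9 + 7 + 3 + 2 + 7 + 7 + 2 + 4 + 0 + 4 + 2 + 3 = 52

52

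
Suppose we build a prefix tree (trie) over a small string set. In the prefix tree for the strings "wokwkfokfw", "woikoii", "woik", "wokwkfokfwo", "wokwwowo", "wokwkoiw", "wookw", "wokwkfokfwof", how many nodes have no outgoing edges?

A leaf is a node with no children — equivalently, the end of a word that is not a proper prefix of any other stored word.
Those words: "woikoii", "wokwkfokfwof", "wokwkoiw", "wokwwowo", "wookw"
Leaf count: 5

5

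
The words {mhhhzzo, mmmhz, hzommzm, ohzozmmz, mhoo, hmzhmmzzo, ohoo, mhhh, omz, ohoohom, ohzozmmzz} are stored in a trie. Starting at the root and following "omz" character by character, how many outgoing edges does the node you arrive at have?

The children of the "omz" node are the distinct next characters among strings starting with "omz".
No stored string extends past "omz".
That node has 0 child edges.

0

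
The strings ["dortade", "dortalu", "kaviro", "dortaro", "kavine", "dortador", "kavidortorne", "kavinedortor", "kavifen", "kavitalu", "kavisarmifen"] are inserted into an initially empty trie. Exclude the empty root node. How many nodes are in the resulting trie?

50

Trace insertions, counting only characters that open a new branch:
  "dortade" → 7 new (d, o, r, t, a, d, e)
  "dortalu" → prefix "dorta" already present; 2 new (l, u)
  "kaviro" → 6 new (k, a, v, i, r, o)
  "dortaro" → prefix "dorta" already present; 2 new (r, o)
  "kavine" → prefix "kavi" already present; 2 new (n, e)
  "dortador" → prefix "dortad" already present; 2 new (o, r)
  "kavidortorne" → prefix "kavi" already present; 8 new (d, o, r, t, o, r, n, e)
  "kavinedortor" → prefix "kavine" already present; 6 new (d, o, r, t, o, r)
  "kavifen" → prefix "kavi" already present; 3 new (f, e, n)
  "kavitalu" → prefix "kavi" already present; 4 new (t, a, l, u)
  "kavisarmifen" → prefix "kavi" already present; 8 new (s, a, r, m, i, f, e, n)
Total nodes = 7 + 2 + 6 + 2 + 2 + 2 + 8 + 6 + 3 + 4 + 8 = 50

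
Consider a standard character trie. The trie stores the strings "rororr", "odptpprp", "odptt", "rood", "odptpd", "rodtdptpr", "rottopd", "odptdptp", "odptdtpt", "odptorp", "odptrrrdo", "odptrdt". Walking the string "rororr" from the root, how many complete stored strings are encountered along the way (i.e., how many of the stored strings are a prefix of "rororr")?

1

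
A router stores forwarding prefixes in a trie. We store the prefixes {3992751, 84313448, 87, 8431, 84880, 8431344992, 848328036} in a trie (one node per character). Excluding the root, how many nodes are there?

Trace insertions, counting only characters that open a new branch:
  "3992751" → 7 new (3, 9, 9, 2, 7, 5, 1)
  "84313448" → 8 new (8, 4, 3, 1, 3, 4, 4, 8)
  "87" → prefix "8" already present; 1 new (7)
  "8431" → prefix "8431" already present; 0 new (none)
  "84880" → prefix "84" already present; 3 new (8, 8, 0)
  "8431344992" → prefix "8431344" already present; 3 new (9, 9, 2)
  "848328036" → prefix "848" already present; 6 new (3, 2, 8, 0, 3, 6)
Total nodes = 7 + 8 + 1 + 0 + 3 + 3 + 6 = 28

28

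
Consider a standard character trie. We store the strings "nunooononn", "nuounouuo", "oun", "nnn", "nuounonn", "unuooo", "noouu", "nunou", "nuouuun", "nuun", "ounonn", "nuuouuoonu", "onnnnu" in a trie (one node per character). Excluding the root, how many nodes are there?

Trace insertions, counting only characters that open a new branch:
  "nunooononn" → 10 new (n, u, n, o, o, o, n, o, n, n)
  "nuounouuo" → prefix "nu" already present; 7 new (o, u, n, o, u, u, o)
  "oun" → 3 new (o, u, n)
  "nnn" → prefix "n" already present; 2 new (n, n)
  "nuounonn" → prefix "nuouno" already present; 2 new (n, n)
  "unuooo" → 6 new (u, n, u, o, o, o)
  "noouu" → prefix "n" already present; 4 new (o, o, u, u)
  "nunou" → prefix "nuno" already present; 1 new (u)
  "nuouuun" → prefix "nuou" already present; 3 new (u, u, n)
  "nuun" → prefix "nu" already present; 2 new (u, n)
  "ounonn" → prefix "oun" already present; 3 new (o, n, n)
  "nuuouuoonu" → prefix "nuu" already present; 7 new (o, u, u, o, o, n, u)
  "onnnnu" → prefix "o" already present; 5 new (n, n, n, n, u)
Total nodes = 10 + 7 + 3 + 2 + 2 + 6 + 4 + 1 + 3 + 2 + 3 + 7 + 5 = 55

55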